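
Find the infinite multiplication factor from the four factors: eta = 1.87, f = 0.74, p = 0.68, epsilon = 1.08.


k_inf = eta * f * p * epsilon
k_inf = 1.87 * 0.74 * 0.68 * 1.08
k_inf = 1.0163

1.0163


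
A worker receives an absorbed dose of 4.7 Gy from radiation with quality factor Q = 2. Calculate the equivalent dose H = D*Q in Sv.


H = D * Q
H = 4.7 * 2
H = 9.4000 Sv

9.4000


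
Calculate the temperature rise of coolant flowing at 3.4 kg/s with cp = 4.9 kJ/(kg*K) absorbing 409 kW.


dT = Q / (m_dot * cp)
dT = 409 / (3.4 * 4.9)
dT = 24.550 C

24.550


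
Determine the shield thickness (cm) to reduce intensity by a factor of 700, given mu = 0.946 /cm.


x = ln(factor) / mu
x = ln(700) / 0.946
x = 6.9250 cm

6.9250


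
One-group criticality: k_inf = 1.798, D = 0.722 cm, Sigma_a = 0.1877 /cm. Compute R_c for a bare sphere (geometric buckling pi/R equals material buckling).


L^2 = D / Sigma_a = 0.722 / 0.1877 = 3.846564 cm^2
B_m^2 = (k_inf - 1) / L^2 = (1.798 - 1) / 3.846564 = 0.2074579 /cm^2
For a bare sphere: B_g = pi/R, so R_c = pi / sqrt(B_m^2)
R_c = pi / sqrt(0.2074579) = 6.8974 cm

6.8974


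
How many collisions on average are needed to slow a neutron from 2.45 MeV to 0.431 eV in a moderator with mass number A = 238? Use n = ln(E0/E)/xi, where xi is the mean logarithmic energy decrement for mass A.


xi = 1 + (A-1)^2/(2A)*ln((A-1)/(A+1)) = 0.008379872 (for A = 238)
n = ln(E0/E) / xi
n = ln(2.45e6 / 0.431) / 0.008379872
n = ln(5.684455e+06) / 0.008379872 = 1856.0

1856.0


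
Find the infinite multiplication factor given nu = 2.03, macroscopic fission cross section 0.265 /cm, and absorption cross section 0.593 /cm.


k_inf = nu * Sigma_f / Sigma_a
k_inf = 2.03 * 0.265 / 0.593
k_inf = 0.90717

0.90717


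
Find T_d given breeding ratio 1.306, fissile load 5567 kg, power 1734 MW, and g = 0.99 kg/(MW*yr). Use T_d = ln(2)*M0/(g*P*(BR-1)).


Breeding gain G = BR - 1 = 1.306 - 1 = 0.306
Fissile production rate = g * P * G = 0.99 * 1734 * 0.306 = 525.29796 kg/yr
T_d = ln(2) * M0 / (g * P * G)
T_d = ln(2) * 5567 / 525.29796 = 7.3458 yr

7.3458


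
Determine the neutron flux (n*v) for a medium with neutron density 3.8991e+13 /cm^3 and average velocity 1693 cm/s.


phi = n * v
phi = 3.8991e+13 * 1693
phi = 6.6012e+16 /cm^2/s

6.6012e+16


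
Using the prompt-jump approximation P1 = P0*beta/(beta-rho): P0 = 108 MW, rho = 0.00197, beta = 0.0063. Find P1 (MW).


P1/P0 = beta / (beta - rho)
P1/P0 = 0.0063 / (0.0063 - 0.00197) = 1.454965
P1 = 108 * 1.454965 = 157.14 MW

157.14


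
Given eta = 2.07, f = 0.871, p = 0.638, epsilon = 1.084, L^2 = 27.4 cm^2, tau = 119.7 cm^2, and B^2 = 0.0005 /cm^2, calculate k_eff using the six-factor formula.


k_inf = eta*f*p*eps = 2.07*0.871*0.638*1.084 = 1.246920
P_TNL = 1/(1 + L^2*B^2) = 1/(1 + 27.4*0.0005) = 0.9864852
P_FNL = exp(-B^2*tau) = exp(-0.0005*119.7) = 0.9419058
k_eff = k_inf * P_TNL * P_FNL = 1.246920 * 0.9864852 * 0.9419058
k_eff = 1.1586

1.1586


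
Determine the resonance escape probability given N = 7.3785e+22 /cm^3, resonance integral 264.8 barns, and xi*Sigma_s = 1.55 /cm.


p = exp(-N * I * 1e-24 / (xi*Sigma_s))
p = exp(-7.3785e+22 * 264.8 * 1e-24 / 1.55)
p = 3.3541e-06

3.3541e-06


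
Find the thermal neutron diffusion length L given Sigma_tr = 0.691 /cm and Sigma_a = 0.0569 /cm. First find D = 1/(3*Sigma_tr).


D = 1 / (3 * Sigma_tr) = 1 / (3 * 0.691) = 0.4823927 cm
L = sqrt(D / Sigma_a)
L = sqrt(0.4823927 / 0.0569)
L = 2.9117 cm

2.9117


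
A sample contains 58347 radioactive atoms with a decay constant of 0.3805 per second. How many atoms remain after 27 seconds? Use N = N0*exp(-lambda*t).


N = N0 * exp(-lambda * t)
N = 58347 * exp(-0.3805 * 27)
N = 2.0151

2.0151


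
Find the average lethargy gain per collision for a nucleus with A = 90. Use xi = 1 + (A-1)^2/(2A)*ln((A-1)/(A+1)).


xi = 1 + (A-1)^2/(2A) * ln((A-1)/(A+1))
xi = 1 + (90-1)^2/(2*90) * ln((90-1)/(90 +1))
xi = 0.022059

0.022059


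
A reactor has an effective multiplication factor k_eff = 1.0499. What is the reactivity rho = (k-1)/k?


rho = (k_eff - 1) / k_eff
rho = (1.0499 - 1) / 1.0499
rho = 0.047528

0.047528


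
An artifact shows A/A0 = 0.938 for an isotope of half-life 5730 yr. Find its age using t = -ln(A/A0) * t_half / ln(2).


lambda = ln(2) / t_half = ln(2) / 5730 = 1.209681e-04 /yr
t = -ln(A/A0) / lambda
t = -ln(0.938) / 1.209681e-04
t = 529.11 yr

529.11


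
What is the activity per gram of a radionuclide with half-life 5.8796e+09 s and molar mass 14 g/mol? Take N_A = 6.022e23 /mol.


lambda = ln(2) / t_half = ln(2) / 5.8796e+09 = 1.178902e-10 /s
SA = lambda * N_A / M
SA = 1.178902e-10 * 6.022e23 / 14
SA = 5.0710e+12 Bq/g

5.0710e+12


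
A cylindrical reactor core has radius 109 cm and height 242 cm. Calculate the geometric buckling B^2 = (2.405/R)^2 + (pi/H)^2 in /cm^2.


B^2 = (2.405/R)^2 + (pi/H)^2
B^2 = (2.405/109)^2 + (pi/242)^2
B^2 = 6.5536e-04 /cm^2

6.5536e-04


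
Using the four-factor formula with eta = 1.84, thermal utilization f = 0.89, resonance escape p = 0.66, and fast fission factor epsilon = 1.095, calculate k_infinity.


k_inf = eta * f * p * epsilon
k_inf = 1.84 * 0.89 * 0.66 * 1.095
k_inf = 1.1835

1.1835


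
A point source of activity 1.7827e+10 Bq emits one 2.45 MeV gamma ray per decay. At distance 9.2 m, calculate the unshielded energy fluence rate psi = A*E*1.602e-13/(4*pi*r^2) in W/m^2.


psi = A * E * 1.602e-13 / (4*pi*r^2)
psi = 1.7827e+10 * 2.45 * 1.602e-13 / (4*pi*9.2^2)
psi = 6.5784e-06 W/m^2

6.5784e-06


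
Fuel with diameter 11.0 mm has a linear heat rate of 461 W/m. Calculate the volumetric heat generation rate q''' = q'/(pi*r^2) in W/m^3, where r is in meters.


r = D / 2 / 1000 = 11.0 / 2 / 1000 = 0.0055 m
q''' = q' / (pi * r^2)
q''' = 461 / (pi * 0.0055^2)
q''' = 4.8509e+06 W/m^3

4.8509e+06


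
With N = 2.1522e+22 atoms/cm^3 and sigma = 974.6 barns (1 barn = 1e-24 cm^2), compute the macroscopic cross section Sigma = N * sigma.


Sigma = N * sigma_barns * 1e-24
Sigma = 2.1522e+22 * 974.6 * 1e-24
Sigma = 20.975 /cm

20.975


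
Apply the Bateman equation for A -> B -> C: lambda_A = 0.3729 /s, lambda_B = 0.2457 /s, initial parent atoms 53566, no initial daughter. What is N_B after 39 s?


N_B(t) = lambda_A * N_A0 / (lambda_B - lambda_A) * [exp(-lambda_A*t) - exp(-lambda_B*t)]
exp(-0.3729*39) = 4.830721e-07; exp(-0.2457*39) = 6.893821e-05
N_B = 0.3729 * 53566 / (0.2457 - 0.3729) * (4.830721e-07 - 6.893821e-05)
N_B = 10.750

10.750


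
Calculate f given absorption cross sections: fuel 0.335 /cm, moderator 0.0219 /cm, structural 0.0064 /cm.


f = Sigma_a_fuel / (Sigma_a_fuel + Sigma_a_mod + Sigma_a_other)
f = 0.335 / (0.335 + 0.0219 + 0.0064)
f = 0.92210

0.92210


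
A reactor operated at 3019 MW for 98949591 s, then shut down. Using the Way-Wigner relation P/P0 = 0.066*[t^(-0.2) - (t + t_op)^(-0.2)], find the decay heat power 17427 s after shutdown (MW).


P/P0 = 0.066 * [t^(-0.2) - (t + t_op)^(-0.2)]
P/P0 = 0.066 * [17427^(-0.2) - (17427 + 98949591)^(-0.2)]
P/P0 = 0.066 * [0.1418259 - 0.02517108] = 0.007699218
P = 3019 * 0.007699218 = 23.244 MW

23.244


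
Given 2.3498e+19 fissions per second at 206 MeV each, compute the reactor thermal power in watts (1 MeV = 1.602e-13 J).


P = fission_rate * E_MeV * 1.602e-13
P = 2.3498e+19 * 206 * 1.602e-13
P = 7.7546e+08 W

7.7546e+08


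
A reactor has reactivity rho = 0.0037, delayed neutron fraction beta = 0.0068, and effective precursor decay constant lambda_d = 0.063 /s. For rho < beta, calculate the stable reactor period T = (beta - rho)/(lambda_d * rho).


T = (beta - rho) / (lambda_d * rho)
T = (0.0068 - 0.0037) / (0.063 * 0.0037)
T = 13.299 s

13.299


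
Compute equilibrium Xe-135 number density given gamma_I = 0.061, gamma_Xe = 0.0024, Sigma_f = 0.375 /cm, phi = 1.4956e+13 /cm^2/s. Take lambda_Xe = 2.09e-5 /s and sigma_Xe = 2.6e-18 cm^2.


Xe_eq = (gamma_I + gamma_Xe) * Sigma_f * phi / (lambda_Xe + sigma_Xe * phi)
Numerator = (0.061 + 0.0024) * 0.375 * 1.4956e+13 = 3.555789e+11
Denominator = 2.09e-5 + 2.6e-18 * 1.4956e+13 = 5.978560e-05
Xe_eq = 3.555789e+11 / 5.978560e-05 = 5.9476e+15 /cm^3

5.9476e+15


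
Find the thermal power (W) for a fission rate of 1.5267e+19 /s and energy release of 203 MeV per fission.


P = fission_rate * E_MeV * 1.602e-13
P = 1.5267e+19 * 203 * 1.602e-13
P = 4.9649e+08 W

4.9649e+08


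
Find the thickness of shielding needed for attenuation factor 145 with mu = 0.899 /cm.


x = ln(factor) / mu
x = ln(145) / 0.899
x = 5.5359 cm

5.5359


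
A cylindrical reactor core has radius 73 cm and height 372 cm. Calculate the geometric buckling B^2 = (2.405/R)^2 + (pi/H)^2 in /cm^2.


B^2 = (2.405/R)^2 + (pi/H)^2
B^2 = (2.405/73)^2 + (pi/372)^2
B^2 = 0.0011567 /cm^2

0.0011567


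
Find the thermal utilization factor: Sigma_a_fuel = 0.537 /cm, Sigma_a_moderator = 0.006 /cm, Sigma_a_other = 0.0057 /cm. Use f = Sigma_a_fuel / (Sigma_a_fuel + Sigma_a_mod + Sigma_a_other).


f = Sigma_a_fuel / (Sigma_a_fuel + Sigma_a_mod + Sigma_a_other)
f = 0.537 / (0.537 + 0.006 + 0.0057)
f = 0.97868

0.97868


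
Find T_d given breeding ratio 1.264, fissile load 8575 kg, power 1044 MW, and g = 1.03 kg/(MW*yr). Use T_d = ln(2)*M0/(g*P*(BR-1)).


Breeding gain G = BR - 1 = 1.264 - 1 = 0.264
Fissile production rate = g * P * G = 1.03 * 1044 * 0.264 = 283.88448 kg/yr
T_d = ln(2) * M0 / (g * P * G)
T_d = ln(2) * 8575 / 283.88448 = 20.937 yr

20.937


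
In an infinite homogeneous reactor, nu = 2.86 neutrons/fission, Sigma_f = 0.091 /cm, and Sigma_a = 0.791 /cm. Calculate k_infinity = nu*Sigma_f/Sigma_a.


k_inf = nu * Sigma_f / Sigma_a
k_inf = 2.86 * 0.091 / 0.791
k_inf = 0.32903

0.32903


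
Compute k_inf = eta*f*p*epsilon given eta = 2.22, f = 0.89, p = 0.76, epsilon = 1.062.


k_inf = eta * f * p * epsilon
k_inf = 2.22 * 0.89 * 0.76 * 1.062
k_inf = 1.5947

1.5947


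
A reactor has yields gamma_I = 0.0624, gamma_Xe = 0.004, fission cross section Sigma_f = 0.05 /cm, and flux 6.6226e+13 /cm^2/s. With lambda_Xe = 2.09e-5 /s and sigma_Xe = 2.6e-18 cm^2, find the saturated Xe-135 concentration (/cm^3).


Xe_eq = (gamma_I + gamma_Xe) * Sigma_f * phi / (lambda_Xe + sigma_Xe * phi)
Numerator = (0.0624 + 0.004) * 0.05 * 6.6226e+13 = 2.198703e+11
Denominator = 2.09e-5 + 2.6e-18 * 6.6226e+13 = 1.930876e-04
Xe_eq = 2.198703e+11 / 1.930876e-04 = 1.1387e+15 /cm^3

1.1387e+15


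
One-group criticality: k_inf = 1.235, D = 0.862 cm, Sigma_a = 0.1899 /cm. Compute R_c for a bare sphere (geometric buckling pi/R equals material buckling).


L^2 = D / Sigma_a = 0.862 / 0.1899 = 4.539231 cm^2
B_m^2 = (k_inf - 1) / L^2 = (1.235 - 1) / 4.539231 = 0.05177088 /cm^2
For a bare sphere: B_g = pi/R, so R_c = pi / sqrt(B_m^2)
R_c = pi / sqrt(0.05177088) = 13.807 cm

13.807


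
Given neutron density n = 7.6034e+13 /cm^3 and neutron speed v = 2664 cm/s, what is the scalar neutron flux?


phi = n * v
phi = 7.6034e+13 * 2664
phi = 2.0255e+17 /cm^2/s

2.0255e+17


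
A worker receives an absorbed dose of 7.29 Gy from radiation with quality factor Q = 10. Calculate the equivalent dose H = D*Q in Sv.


H = D * Q
H = 7.29 * 10
H = 72.900 Sv

72.900


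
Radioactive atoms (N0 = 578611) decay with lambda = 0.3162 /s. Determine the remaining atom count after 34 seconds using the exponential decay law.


N = N0 * exp(-lambda * t)
N = 578611 * exp(-0.3162 * 34)
N = 12.399

12.399


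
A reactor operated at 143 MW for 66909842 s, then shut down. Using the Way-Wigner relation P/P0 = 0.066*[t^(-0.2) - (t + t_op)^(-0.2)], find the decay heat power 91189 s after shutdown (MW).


P/P0 = 0.066 * [t^(-0.2) - (t + t_op)^(-0.2)]
P/P0 = 0.066 * [91189^(-0.2) - (91189 + 66909842)^(-0.2)]
P/P0 = 0.066 * [0.1018618 - 0.02721346] = 0.004926790
P = 143 * 0.004926790 = 0.70453 MW

0.70453


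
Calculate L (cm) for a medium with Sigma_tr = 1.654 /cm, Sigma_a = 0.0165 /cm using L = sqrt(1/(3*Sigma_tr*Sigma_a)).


D = 1 / (3 * Sigma_tr) = 1 / (3 * 1.654) = 0.2015316 cm
L = sqrt(D / Sigma_a)
L = sqrt(0.2015316 / 0.0165)
L = 3.4949 cm

3.4949


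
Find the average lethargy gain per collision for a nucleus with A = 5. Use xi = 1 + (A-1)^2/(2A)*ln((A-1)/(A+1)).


xi = 1 + (A-1)^2/(2A) * ln((A-1)/(A+1))
xi = 1 + (5-1)^2/(2*5) * ln((5-1)/(5 +1))
xi = 0.35126

0.35126


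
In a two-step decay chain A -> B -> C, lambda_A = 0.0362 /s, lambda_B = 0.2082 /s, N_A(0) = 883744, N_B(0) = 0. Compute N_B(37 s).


N_B(t) = lambda_A * N_A0 / (lambda_B - lambda_A) * [exp(-lambda_A*t) - exp(-lambda_B*t)]
exp(-0.0362*37) = 0.2620028; exp(-0.2082*37) = 4.512902e-04
N_B = 0.0362 * 883744 / (0.2082 - 0.0362) * (0.2620028 - 4.512902e-04)
N_B = 48648

48648


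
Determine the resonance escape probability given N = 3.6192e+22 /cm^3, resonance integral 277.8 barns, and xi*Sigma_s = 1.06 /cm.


p = exp(-N * I * 1e-24 / (xi*Sigma_s))
p = exp(-3.6192e+22 * 277.8 * 1e-24 / 1.06)
p = 7.5980e-05

7.5980e-05


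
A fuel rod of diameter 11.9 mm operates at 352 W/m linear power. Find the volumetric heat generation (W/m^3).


r = D / 2 / 1000 = 11.9 / 2 / 1000 = 0.00595 m
q''' = q' / (pi * r^2)
q''' = 352 / (pi * 0.00595^2)
q''' = 3.1649e+06 W/m^3

3.1649e+06


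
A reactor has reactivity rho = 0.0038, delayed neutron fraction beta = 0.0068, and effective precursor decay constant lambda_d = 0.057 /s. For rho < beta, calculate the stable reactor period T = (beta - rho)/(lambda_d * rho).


T = (beta - rho) / (lambda_d * rho)
T = (0.0068 - 0.0038) / (0.057 * 0.0038)
T = 13.850 s

13.850


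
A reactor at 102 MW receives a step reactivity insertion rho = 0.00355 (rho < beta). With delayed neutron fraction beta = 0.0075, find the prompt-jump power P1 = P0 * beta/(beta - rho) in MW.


P1/P0 = beta / (beta - rho)
P1/P0 = 0.0075 / (0.0075 - 0.00355) = 1.898734
P1 = 102 * 1.898734 = 193.67 MW

193.67


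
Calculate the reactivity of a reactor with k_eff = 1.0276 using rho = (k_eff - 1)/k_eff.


rho = (k_eff - 1) / k_eff
rho = (1.0276 - 1) / 1.0276
rho = 0.026859

0.026859


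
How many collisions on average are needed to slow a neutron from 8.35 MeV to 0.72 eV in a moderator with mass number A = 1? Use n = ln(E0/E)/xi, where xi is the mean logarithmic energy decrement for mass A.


xi = 1 + (A-1)^2/(2A)*ln((A-1)/(A+1)) = 1 (for A = 1)
n = ln(E0/E) / xi
n = ln(8.35e6 / 0.72) / 1
n = ln(1.159722e+07) / 1 = 16.266

16.266


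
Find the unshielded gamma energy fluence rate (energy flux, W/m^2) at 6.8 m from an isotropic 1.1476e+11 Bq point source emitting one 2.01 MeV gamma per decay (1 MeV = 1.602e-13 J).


psi = A * E * 1.602e-13 / (4*pi*r^2)
psi = 1.1476e+11 * 2.01 * 1.602e-13 / (4*pi*6.8^2)
psi = 6.3595e-05 W/m^2

6.3595e-05


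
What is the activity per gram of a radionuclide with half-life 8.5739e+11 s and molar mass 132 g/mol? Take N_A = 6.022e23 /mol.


lambda = ln(2) / t_half = ln(2) / 8.5739e+11 = 8.084386e-13 /s
SA = lambda * N_A / M
SA = 8.084386e-13 * 6.022e23 / 132
SA = 3.6882e+09 Bq/g

3.6882e+09


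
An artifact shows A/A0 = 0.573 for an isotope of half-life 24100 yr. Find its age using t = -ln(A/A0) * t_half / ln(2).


lambda = ln(2) / t_half = ln(2) / 24100 = 2.876129e-05 /yr
t = -ln(A/A0) / lambda
t = -ln(0.573) / 2.876129e-05
t = 19362 yr

19362


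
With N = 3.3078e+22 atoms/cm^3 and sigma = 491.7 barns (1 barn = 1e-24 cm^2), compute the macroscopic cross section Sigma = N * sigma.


Sigma = N * sigma_barns * 1e-24
Sigma = 3.3078e+22 * 491.7 * 1e-24
Sigma = 16.264 /cm

16.264


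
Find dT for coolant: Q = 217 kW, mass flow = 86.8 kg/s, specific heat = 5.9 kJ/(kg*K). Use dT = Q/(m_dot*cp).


dT = Q / (m_dot * cp)
dT = 217 / (86.8 * 5.9)
dT = 0.42373 C

0.42373


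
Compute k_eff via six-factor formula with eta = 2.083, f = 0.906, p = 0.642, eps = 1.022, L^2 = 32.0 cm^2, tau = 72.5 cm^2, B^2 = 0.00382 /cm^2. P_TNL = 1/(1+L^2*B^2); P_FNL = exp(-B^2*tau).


k_inf = eta*f*p*eps = 2.083*0.906*0.642*1.022 = 1.238236
P_TNL = 1/(1 + L^2*B^2) = 1/(1 + 32.0*0.00382) = 0.8910750
P_FNL = exp(-B^2*tau) = exp(-0.00382*72.5) = 0.7580924
k_eff = k_inf * P_TNL * P_FNL = 1.238236 * 0.8910750 * 0.7580924
k_eff = 0.83645

0.83645


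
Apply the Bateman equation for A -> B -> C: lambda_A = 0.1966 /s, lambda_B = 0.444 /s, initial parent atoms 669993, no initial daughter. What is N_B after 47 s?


N_B(t) = lambda_A * N_A0 / (lambda_B - lambda_A) * [exp(-lambda_A*t) - exp(-lambda_B*t)]
exp(-0.1966*47) = 9.705818e-05; exp(-0.444*47) = 8.652523e-10
N_B = 0.1966 * 669993 / (0.444 - 0.1966) * (9.705818e-05 - 8.652523e-10)
N_B = 51.675

51.675


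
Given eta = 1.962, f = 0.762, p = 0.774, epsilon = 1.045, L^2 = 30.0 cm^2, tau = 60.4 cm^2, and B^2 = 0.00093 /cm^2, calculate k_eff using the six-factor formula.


k_inf = eta*f*p*eps = 1.962*0.762*0.774*1.045 = 1.209236
P_TNL = 1/(1 + L^2*B^2) = 1/(1 + 30.0*0.00093) = 0.9728573
P_FNL = exp(-B^2*tau) = exp(-0.00093*60.4) = 0.9453765
k_eff = k_inf * P_TNL * P_FNL = 1.209236 * 0.9728573 * 0.9453765
k_eff = 1.1122

1.1122


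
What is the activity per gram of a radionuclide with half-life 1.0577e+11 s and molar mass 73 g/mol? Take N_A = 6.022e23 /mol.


lambda = ln(2) / t_half = ln(2) / 1.0577e+11 = 6.553344e-12 /s
SA = lambda * N_A / M
SA = 6.553344e-12 * 6.022e23 / 73
SA = 5.4061e+10 Bq/g

5.4061e+10


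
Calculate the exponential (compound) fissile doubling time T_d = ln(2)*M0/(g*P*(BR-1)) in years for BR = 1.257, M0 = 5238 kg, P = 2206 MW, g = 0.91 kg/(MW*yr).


Breeding gain G = BR - 1 = 1.257 - 1 = 0.257
Fissile production rate = g * P * G = 0.91 * 2206 * 0.257 = 515.91722 kg/yr
T_d = ln(2) * M0 / (g * P * G)
T_d = ln(2) * 5238 / 515.91722 = 7.0374 yr

7.0374


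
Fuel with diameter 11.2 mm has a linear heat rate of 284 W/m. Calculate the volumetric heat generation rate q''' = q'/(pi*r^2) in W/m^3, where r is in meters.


r = D / 2 / 1000 = 11.2 / 2 / 1000 = 0.0056 m
q''' = q' / (pi * r^2)
q''' = 284 / (pi * 0.0056^2)
q''' = 2.8827e+06 W/m^3

2.8827e+06


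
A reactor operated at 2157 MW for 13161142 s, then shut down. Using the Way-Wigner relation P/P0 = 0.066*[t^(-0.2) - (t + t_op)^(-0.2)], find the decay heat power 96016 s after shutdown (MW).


P/P0 = 0.066 * [t^(-0.2) - (t + t_op)^(-0.2)]
P/P0 = 0.066 * [96016^(-0.2) - (96016 + 13161142)^(-0.2)]
P/P0 = 0.066 * [0.1008164 - 0.03762789] = 0.004170442
P = 2157 * 0.004170442 = 8.9956 MW

8.9956


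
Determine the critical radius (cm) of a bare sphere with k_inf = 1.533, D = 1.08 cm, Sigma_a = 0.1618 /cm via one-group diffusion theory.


L^2 = D / Sigma_a = 1.08 / 0.1618 = 6.674907 cm^2
B_m^2 = (k_inf - 1) / L^2 = (1.533 - 1) / 6.674907 = 0.07985130 /cm^2
For a bare sphere: B_g = pi/R, so R_c = pi / sqrt(B_m^2)
R_c = pi / sqrt(0.07985130) = 11.118 cm

11.118


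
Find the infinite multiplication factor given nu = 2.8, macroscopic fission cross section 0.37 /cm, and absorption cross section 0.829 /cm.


k_inf = nu * Sigma_f / Sigma_a
k_inf = 2.8 * 0.37 / 0.829
k_inf = 1.2497

1.2497


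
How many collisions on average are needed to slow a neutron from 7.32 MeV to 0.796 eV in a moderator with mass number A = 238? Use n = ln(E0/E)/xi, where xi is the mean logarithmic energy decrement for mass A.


xi = 1 + (A-1)^2/(2A)*ln((A-1)/(A+1)) = 0.008379872 (for A = 238)
n = ln(E0/E) / xi
n = ln(7.32e6 / 0.796) / 0.008379872
n = ln(9.195980e+06) / 0.008379872 = 1913.4

1913.4


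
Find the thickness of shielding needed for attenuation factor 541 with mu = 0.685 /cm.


x = ln(factor) / mu
x = ln(541) / 0.685
x = 9.1875 cm

9.1875


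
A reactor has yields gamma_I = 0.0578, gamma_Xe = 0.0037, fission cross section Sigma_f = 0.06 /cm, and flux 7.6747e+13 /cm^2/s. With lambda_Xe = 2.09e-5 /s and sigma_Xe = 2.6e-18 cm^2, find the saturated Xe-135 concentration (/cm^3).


Xe_eq = (gamma_I + gamma_Xe) * Sigma_f * phi / (lambda_Xe + sigma_Xe * phi)
Numerator = (0.0578 + 0.0037) * 0.06 * 7.6747e+13 = 2.831964e+11
Denominator = 2.09e-5 + 2.6e-18 * 7.6747e+13 = 2.204422e-04
Xe_eq = 2.831964e+11 / 2.204422e-04 = 1.2847e+15 /cm^3

1.2847e+15


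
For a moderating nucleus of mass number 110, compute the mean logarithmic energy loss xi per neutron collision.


xi = 1 + (A-1)^2/(2A) * ln((A-1)/(A+1))
xi = 1 + (110-1)^2/(2*110) * ln((110-1)/(110 +1))
xi = 0.018072

0.018072


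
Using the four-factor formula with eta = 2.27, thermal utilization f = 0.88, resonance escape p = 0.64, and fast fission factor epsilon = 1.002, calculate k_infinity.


k_inf = eta * f * p * epsilon
k_inf = 2.27 * 0.88 * 0.64 * 1.002
k_inf = 1.2810

1.2810


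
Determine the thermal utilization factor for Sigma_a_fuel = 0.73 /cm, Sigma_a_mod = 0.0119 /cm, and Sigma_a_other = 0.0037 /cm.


f = Sigma_a_fuel / (Sigma_a_fuel + Sigma_a_mod + Sigma_a_other)
f = 0.73 / (0.73 + 0.0119 + 0.0037)
f = 0.97908

0.97908


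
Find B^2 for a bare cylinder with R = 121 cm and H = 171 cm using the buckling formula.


B^2 = (2.405/R)^2 + (pi/H)^2
B^2 = (2.405/121)^2 + (pi/171)^2
B^2 = 7.3258e-04 /cm^2

7.3258e-04


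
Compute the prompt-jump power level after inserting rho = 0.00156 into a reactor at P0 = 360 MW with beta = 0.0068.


P1/P0 = beta / (beta - rho)
P1/P0 = 0.0068 / (0.0068 - 0.00156) = 1.297710
P1 = 360 * 1.297710 = 467.18 MW

467.18


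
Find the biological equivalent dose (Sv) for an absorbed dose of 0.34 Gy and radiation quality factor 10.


H = D * Q
H = 0.34 * 10
H = 3.4000 Sv

3.4000


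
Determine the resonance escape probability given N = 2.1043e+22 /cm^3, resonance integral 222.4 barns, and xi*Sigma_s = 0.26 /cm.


p = exp(-N * I * 1e-24 / (xi*Sigma_s))
p = exp(-2.1043e+22 * 222.4 * 1e-24 / 0.26)
p = 1.5232e-08

1.5232e-08


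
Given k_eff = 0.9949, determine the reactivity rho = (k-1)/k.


rho = (k_eff - 1) / k_eff
rho = (0.9949 - 1) / 0.9949
rho = -0.0051261

-0.0051261


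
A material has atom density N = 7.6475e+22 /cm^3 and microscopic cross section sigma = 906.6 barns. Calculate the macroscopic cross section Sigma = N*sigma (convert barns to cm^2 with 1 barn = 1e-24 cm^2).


Sigma = N * sigma_barns * 1e-24
Sigma = 7.6475e+22 * 906.6 * 1e-24
Sigma = 69.332 /cm

69.332


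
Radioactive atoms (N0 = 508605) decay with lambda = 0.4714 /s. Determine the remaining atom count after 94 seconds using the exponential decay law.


N = N0 * exp(-lambda * t)
N = 508605 * exp(-0.4714 * 94)
N = 2.8980e-14

2.8980e-14


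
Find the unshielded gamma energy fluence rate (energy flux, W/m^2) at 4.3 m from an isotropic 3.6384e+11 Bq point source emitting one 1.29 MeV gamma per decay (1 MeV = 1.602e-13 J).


psi = A * E * 1.602e-13 / (4*pi*r^2)
psi = 3.6384e+11 * 1.29 * 1.602e-13 / (4*pi*4.3^2)
psi = 3.2361e-04 W/m^2

3.2361e-04


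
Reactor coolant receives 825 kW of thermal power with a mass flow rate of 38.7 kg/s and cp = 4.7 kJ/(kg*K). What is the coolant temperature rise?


dT = Q / (m_dot * cp)
dT = 825 / (38.7 * 4.7)
dT = 4.5357 C

4.5357


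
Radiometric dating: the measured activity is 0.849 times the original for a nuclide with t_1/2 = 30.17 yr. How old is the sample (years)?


lambda = ln(2) / t_half = ln(2) / 30.17 = 0.02297472 /yr
t = -ln(A/A0) / lambda
t = -ln(0.849) / 0.02297472
t = 7.1251 yr

7.1251


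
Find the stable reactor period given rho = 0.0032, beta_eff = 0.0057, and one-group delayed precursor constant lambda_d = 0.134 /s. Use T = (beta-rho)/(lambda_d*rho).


T = (beta - rho) / (lambda_d * rho)
T = (0.0057 - 0.0032) / (0.134 * 0.0032)
T = 5.8302 s

5.8302


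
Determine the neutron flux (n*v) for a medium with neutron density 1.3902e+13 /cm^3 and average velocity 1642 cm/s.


phi = n * v
phi = 1.3902e+13 * 1642
phi = 2.2827e+16 /cm^2/s

2.2827e+16


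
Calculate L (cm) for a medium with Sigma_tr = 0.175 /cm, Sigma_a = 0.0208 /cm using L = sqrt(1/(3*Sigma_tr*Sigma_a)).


D = 1 / (3 * Sigma_tr) = 1 / (3 * 0.175) = 1.904762 cm
L = sqrt(D / Sigma_a)
L = sqrt(1.904762 / 0.0208)
L = 9.5695 cm

9.5695


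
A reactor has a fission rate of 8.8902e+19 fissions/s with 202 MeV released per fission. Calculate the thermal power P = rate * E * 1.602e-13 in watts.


P = fission_rate * E_MeV * 1.602e-13
P = 8.8902e+19 * 202 * 1.602e-13
P = 2.8769e+09 W

2.8769e+09


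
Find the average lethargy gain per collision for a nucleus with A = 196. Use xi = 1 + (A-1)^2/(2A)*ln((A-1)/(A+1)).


xi = 1 + (A-1)^2/(2A) * ln((A-1)/(A+1))
xi = 1 + (196-1)^2/(2*196) * ln((196-1)/(196 +1))
xi = 0.010169

0.010169


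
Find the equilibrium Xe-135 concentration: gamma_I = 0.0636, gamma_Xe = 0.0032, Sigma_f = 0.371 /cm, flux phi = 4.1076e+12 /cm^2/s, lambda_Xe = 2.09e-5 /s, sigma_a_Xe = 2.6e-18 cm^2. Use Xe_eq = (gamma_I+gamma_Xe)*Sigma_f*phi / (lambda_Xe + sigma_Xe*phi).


Xe_eq = (gamma_I + gamma_Xe) * Sigma_f * phi / (lambda_Xe + sigma_Xe * phi)
Numerator = (0.0636 + 0.0032) * 0.371 * 4.1076e+12 = 1.017978e+11
Denominator = 2.09e-5 + 2.6e-18 * 4.1076e+12 = 3.157976e-05
Xe_eq = 1.017978e+11 / 3.157976e-05 = 3.2235e+15 /cm^3

3.2235e+15


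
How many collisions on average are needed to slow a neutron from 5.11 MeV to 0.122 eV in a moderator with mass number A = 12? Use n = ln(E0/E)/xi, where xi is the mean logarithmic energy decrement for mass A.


xi = 1 + (A-1)^2/(2A)*ln((A-1)/(A+1)) = 0.1577690 (for A = 12)
n = ln(E0/E) / xi
n = ln(5.11e6 / 0.122) / 0.1577690
n = ln(4.188525e+07) / 0.1577690 = 111.24

111.24


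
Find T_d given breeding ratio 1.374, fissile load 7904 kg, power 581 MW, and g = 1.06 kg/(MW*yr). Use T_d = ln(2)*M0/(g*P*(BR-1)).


Breeding gain G = BR - 1 = 1.374 - 1 = 0.374
Fissile production rate = g * P * G = 1.06 * 581 * 0.374 = 230.33164 kg/yr
T_d = ln(2) * M0 / (g * P * G)
T_d = ln(2) * 7904 / 230.33164 = 23.786 yr

23.786


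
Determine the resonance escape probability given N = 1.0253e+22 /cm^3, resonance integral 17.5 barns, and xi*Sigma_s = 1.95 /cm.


p = exp(-N * I * 1e-24 / (xi*Sigma_s))
p = exp(-1.0253e+22 * 17.5 * 1e-24 / 1.95)
p = 0.91209

0.91209


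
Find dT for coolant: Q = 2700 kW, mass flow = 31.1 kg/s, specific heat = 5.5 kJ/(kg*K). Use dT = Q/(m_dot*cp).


dT = Q / (m_dot * cp)
dT = 2700 / (31.1 * 5.5)
dT = 15.785 C

15.785


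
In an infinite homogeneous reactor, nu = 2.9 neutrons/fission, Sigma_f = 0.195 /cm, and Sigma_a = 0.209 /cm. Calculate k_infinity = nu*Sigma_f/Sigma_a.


k_inf = nu * Sigma_f / Sigma_a
k_inf = 2.9 * 0.195 / 0.209
k_inf = 2.7057

2.7057


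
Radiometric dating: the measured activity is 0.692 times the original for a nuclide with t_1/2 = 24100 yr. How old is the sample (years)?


lambda = ln(2) / t_half = ln(2) / 24100 = 2.876129e-05 /yr
t = -ln(A/A0) / lambda
t = -ln(0.692) / 2.876129e-05
t = 12801 yr

12801


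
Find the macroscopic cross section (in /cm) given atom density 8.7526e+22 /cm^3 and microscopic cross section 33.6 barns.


Sigma = N * sigma_barns * 1e-24
Sigma = 8.7526e+22 * 33.6 * 1e-24
Sigma = 2.9409 /cm

2.9409


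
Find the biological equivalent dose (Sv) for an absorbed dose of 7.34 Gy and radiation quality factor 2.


H = D * Q
H = 7.34 * 2
H = 14.680 Sv

14.680


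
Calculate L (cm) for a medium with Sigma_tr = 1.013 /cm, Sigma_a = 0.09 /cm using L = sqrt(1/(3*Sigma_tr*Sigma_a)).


D = 1 / (3 * Sigma_tr) = 1 / (3 * 1.013) = 0.3290556 cm
L = sqrt(D / Sigma_a)
L = sqrt(0.3290556 / 0.09)
L = 1.9121 cm

1.9121


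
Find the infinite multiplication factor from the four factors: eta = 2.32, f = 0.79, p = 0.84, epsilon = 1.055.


k_inf = eta * f * p * epsilon
k_inf = 2.32 * 0.79 * 0.84 * 1.055
k_inf = 1.6242

1.6242


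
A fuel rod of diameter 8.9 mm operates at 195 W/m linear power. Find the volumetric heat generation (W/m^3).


r = D / 2 / 1000 = 8.9 / 2 / 1000 = 0.00445 m
q''' = q' / (pi * r^2)
q''' = 195 / (pi * 0.00445^2)
q''' = 3.1345e+06 W/m^3

3.1345e+06


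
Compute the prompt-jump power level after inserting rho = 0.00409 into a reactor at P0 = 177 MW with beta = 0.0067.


P1/P0 = beta / (beta - rho)
P1/P0 = 0.0067 / (0.0067 - 0.00409) = 2.567050
P1 = 177 * 2.567050 = 454.37 MW

454.37


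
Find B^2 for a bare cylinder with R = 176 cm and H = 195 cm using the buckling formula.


B^2 = (2.405/R)^2 + (pi/H)^2
B^2 = (2.405/176)^2 + (pi/195)^2
B^2 = 4.4628e-04 /cm^2

4.4628e-04


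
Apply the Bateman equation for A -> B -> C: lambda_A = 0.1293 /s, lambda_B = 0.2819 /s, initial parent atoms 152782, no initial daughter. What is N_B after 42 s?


N_B(t) = lambda_A * N_A0 / (lambda_B - lambda_A) * [exp(-lambda_A*t) - exp(-lambda_B*t)]
exp(-0.1293*42) = 0.004380467; exp(-0.2819*42) = 7.211742e-06
N_B = 0.1293 * 152782 / (0.2819 - 0.1293) * (0.004380467 - 7.211742e-06)
N_B = 566.14

566.14


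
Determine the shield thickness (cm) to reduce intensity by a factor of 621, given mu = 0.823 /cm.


x = ln(factor) / mu
x = ln(621) / 0.823
x = 7.8145 cm

7.8145


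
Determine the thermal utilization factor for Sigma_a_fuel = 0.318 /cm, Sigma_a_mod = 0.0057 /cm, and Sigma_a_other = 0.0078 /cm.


f = Sigma_a_fuel / (Sigma_a_fuel + Sigma_a_mod + Sigma_a_other)
f = 0.318 / (0.318 + 0.0057 + 0.0078)
f = 0.95928

0.95928


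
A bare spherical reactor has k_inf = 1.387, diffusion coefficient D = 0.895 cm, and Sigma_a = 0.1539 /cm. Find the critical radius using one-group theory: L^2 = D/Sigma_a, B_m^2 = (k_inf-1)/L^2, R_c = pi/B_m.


L^2 = D / Sigma_a = 0.895 / 0.1539 = 5.815465 cm^2
B_m^2 = (k_inf - 1) / L^2 = (1.387 - 1) / 5.815465 = 0.06654670 /cm^2
For a bare sphere: B_g = pi/R, so R_c = pi / sqrt(B_m^2)
R_c = pi / sqrt(0.06654670) = 12.178 cm

12.178


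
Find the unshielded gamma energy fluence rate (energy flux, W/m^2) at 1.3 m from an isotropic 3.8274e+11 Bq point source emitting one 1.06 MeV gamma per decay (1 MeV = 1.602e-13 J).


psi = A * E * 1.602e-13 / (4*pi*r^2)
psi = 3.8274e+11 * 1.06 * 1.602e-13 / (4*pi*1.3^2)
psi = 0.0030604 W/m^2

0.0030604


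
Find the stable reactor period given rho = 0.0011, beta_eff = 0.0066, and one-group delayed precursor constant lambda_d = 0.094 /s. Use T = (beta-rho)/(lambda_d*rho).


T = (beta - rho) / (lambda_d * rho)
T = (0.0066 - 0.0011) / (0.094 * 0.0011)
T = 53.191 s

53.191


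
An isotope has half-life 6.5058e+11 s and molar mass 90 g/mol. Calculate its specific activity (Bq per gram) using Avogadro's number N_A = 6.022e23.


lambda = ln(2) / t_half = ln(2) / 6.5058e+11 = 1.065430e-12 /s
SA = lambda * N_A / M
SA = 1.065430e-12 * 6.022e23 / 90
SA = 7.1289e+09 Bq/g

7.1289e+09


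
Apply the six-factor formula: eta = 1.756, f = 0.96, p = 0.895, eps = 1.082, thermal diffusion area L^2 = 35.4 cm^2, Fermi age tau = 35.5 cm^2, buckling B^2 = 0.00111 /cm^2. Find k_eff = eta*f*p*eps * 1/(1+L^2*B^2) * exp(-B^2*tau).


k_inf = eta*f*p*eps = 1.756*0.96*0.895*1.082 = 1.632473
P_TNL = 1/(1 + L^2*B^2) = 1/(1 + 35.4*0.00111) = 0.9621916
P_FNL = exp(-B^2*tau) = exp(-0.00111*35.5) = 0.9613613
k_eff = k_inf * P_TNL * P_FNL = 1.632473 * 0.9621916 * 0.9613613
k_eff = 1.5101

1.5101


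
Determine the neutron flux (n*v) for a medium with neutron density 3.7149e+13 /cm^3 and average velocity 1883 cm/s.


phi = n * v
phi = 3.7149e+13 * 1883
phi = 6.9952e+16 /cm^2/s

6.9952e+16


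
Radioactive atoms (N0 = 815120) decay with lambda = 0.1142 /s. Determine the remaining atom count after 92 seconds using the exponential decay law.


N = N0 * exp(-lambda * t)
N = 815120 * exp(-0.1142 * 92)
N = 22.302

22.302


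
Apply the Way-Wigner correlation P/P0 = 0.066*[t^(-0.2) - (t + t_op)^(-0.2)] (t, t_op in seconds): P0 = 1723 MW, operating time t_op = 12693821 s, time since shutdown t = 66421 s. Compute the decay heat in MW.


P/P0 = 0.066 * [t^(-0.2) - (t + t_op)^(-0.2)]
P/P0 = 0.066 * [66421^(-0.2) - (66421 + 12693821)^(-0.2)]
P/P0 = 0.066 * [0.1085273 - 0.03791650] = 0.004660313
P = 1723 * 0.004660313 = 8.0297 MW

8.0297


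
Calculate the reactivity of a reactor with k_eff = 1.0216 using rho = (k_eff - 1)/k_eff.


rho = (k_eff - 1) / k_eff
rho = (1.0216 - 1) / 1.0216
rho = 0.021143

0.021143


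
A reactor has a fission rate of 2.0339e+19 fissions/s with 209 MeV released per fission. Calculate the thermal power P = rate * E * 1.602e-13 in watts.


P = fission_rate * E_MeV * 1.602e-13
P = 2.0339e+19 * 209 * 1.602e-13
P = 6.8099e+08 W

6.8099e+08


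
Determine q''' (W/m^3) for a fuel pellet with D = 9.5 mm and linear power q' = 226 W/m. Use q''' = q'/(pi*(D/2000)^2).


r = D / 2 / 1000 = 9.5 / 2 / 1000 = 0.00475 m
q''' = q' / (pi * r^2)
q''' = 226 / (pi * 0.00475^2)
q''' = 3.1884e+06 W/m^3

3.1884e+06


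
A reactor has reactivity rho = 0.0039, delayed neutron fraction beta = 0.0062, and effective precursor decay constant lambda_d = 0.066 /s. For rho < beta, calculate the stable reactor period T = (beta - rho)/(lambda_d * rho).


T = (beta - rho) / (lambda_d * rho)
T = (0.0062 - 0.0039) / (0.066 * 0.0039)
T = 8.9355 s

8.9355


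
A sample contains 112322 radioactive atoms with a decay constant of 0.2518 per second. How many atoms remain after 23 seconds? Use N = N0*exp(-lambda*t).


N = N0 * exp(-lambda * t)
N = 112322 * exp(-0.2518 * 23)
N = 343.00

343.00


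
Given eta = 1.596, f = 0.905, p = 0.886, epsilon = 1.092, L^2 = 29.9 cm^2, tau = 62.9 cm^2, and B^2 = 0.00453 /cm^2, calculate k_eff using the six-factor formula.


k_inf = eta*f*p*eps = 1.596*0.905*0.886*1.092 = 1.397455
P_TNL = 1/(1 + L^2*B^2) = 1/(1 + 29.9*0.00453) = 0.8807104
P_FNL = exp(-B^2*tau) = exp(-0.00453*62.9) = 0.7520616
k_eff = k_inf * P_TNL * P_FNL = 1.397455 * 0.8807104 * 0.7520616
k_eff = 0.92560

0.92560


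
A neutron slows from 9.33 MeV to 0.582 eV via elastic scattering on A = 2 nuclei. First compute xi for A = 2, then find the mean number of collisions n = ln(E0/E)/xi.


xi = 1 + (A-1)^2/(2A)*ln((A-1)/(A+1)) = 0.7253469 (for A = 2)
n = ln(E0/E) / xi
n = ln(9.33e6 / 0.582) / 0.7253469
n = ln(1.603093e+07) / 0.7253469 = 22.872

22.872


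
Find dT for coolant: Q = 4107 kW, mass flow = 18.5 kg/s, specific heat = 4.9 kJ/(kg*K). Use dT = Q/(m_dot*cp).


dT = Q / (m_dot * cp)
dT = 4107 / (18.5 * 4.9)
dT = 45.306 C

45.306


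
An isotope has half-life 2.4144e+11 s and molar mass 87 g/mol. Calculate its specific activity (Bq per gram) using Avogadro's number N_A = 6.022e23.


lambda = ln(2) / t_half = ln(2) / 2.4144e+11 = 2.870888e-12 /s
SA = lambda * N_A / M
SA = 2.870888e-12 * 6.022e23 / 87
SA = 1.9872e+10 Bq/g

1.9872e+10


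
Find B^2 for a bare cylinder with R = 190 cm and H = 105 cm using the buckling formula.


B^2 = (2.405/R)^2 + (pi/H)^2
B^2 = (2.405/190)^2 + (pi/105)^2
B^2 = 0.0010554 /cm^2

0.0010554


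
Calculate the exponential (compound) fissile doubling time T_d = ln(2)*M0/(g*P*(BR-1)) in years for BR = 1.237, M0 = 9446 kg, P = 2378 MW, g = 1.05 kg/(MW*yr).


Breeding gain G = BR - 1 = 1.237 - 1 = 0.237
Fissile production rate = g * P * G = 1.05 * 2378 * 0.237 = 591.7653 kg/yr
T_d = ln(2) * M0 / (g * P * G)
T_d = ln(2) * 9446 / 591.7653 = 11.064 yr

11.064


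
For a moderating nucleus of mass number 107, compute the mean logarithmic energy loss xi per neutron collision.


xi = 1 + (A-1)^2/(2A) * ln((A-1)/(A+1))
xi = 1 + (107-1)^2/(2*107) * ln((107-1)/(107 +1))
xi = 0.018576

0.018576


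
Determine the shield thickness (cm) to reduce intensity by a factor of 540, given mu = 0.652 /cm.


x = ln(factor) / mu
x = ln(540) / 0.652
x = 9.6496 cm

9.6496


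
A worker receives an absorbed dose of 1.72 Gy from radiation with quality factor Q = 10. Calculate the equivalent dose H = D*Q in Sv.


H = D * Q
H = 1.72 * 10
H = 17.200 Sv

17.200


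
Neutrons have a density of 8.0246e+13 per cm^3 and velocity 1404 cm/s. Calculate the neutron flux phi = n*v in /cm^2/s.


phi = n * v
phi = 8.0246e+13 * 1404
phi = 1.1267e+17 /cm^2/s

1.1267e+17


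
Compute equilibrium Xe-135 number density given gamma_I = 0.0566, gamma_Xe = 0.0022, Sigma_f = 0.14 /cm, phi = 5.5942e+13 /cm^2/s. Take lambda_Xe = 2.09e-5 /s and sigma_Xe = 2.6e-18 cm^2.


Xe_eq = (gamma_I + gamma_Xe) * Sigma_f * phi / (lambda_Xe + sigma_Xe * phi)
Numerator = (0.0566 + 0.0022) * 0.14 * 5.5942e+13 = 4.605145e+11
Denominator = 2.09e-5 + 2.6e-18 * 5.5942e+13 = 1.663492e-04
Xe_eq = 4.605145e+11 / 1.663492e-04 = 2.7684e+15 /cm^3

2.7684e+15


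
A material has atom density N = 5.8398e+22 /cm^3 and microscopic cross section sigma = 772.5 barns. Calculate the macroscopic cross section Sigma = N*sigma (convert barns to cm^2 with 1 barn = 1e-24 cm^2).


Sigma = N * sigma_barns * 1e-24
Sigma = 5.8398e+22 * 772.5 * 1e-24
Sigma = 45.112 /cm

45.112


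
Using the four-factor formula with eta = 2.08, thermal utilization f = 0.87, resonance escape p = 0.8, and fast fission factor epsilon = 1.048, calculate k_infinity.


k_inf = eta * f * p * epsilon
k_inf = 2.08 * 0.87 * 0.8 * 1.048
k_inf = 1.5172

1.5172


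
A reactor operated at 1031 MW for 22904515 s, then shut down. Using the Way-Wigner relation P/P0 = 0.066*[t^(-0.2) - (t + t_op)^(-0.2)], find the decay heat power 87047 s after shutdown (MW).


P/P0 = 0.066 * [t^(-0.2) - (t + t_op)^(-0.2)]
P/P0 = 0.066 * [87047^(-0.2) - (87047 + 22904515)^(-0.2)]
P/P0 = 0.066 * [0.1028133 - 0.03370438] = 0.004561189
P = 1031 * 0.004561189 = 4.7026 MW

4.7026


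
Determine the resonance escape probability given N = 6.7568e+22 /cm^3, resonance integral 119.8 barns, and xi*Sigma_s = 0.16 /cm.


p = exp(-N * I * 1e-24 / (xi*Sigma_s))
p = exp(-6.7568e+22 * 119.8 * 1e-24 / 0.16)
p = 1.0675e-22

1.0675e-22


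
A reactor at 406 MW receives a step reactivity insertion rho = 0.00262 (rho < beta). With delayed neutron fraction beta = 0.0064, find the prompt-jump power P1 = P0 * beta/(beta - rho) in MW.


P1/P0 = beta / (beta - rho)
P1/P0 = 0.0064 / (0.0064 - 0.00262) = 1.693122
P1 = 406 * 1.693122 = 687.41 MW

687.41


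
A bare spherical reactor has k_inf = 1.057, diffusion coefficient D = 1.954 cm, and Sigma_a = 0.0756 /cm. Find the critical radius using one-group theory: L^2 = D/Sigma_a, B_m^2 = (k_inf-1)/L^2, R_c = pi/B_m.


L^2 = D / Sigma_a = 1.954 / 0.0756 = 25.84656 cm^2
B_m^2 = (k_inf - 1) / L^2 = (1.057 - 1) / 25.84656 = 0.002205322 /cm^2
For a bare sphere: B_g = pi/R, so R_c = pi / sqrt(B_m^2)
R_c = pi / sqrt(0.002205322) = 66.898 cm

66.898


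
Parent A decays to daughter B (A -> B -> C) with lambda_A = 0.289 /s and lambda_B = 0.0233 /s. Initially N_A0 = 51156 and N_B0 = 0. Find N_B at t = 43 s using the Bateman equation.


N_B(t) = lambda_A * N_A0 / (lambda_B - lambda_A) * [exp(-lambda_A*t) - exp(-lambda_B*t)]
exp(-0.289*43) = 4.008875e-06; exp(-0.0233*43) = 0.3671811
N_B = 0.289 * 51156 / (0.0233 - 0.289) * (4.008875e-06 - 0.3671811)
N_B = 20430

20430


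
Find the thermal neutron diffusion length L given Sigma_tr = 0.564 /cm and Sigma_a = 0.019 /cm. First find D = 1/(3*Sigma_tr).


D = 1 / (3 * Sigma_tr) = 1 / (3 * 0.564) = 0.5910165 cm
L = sqrt(D / Sigma_a)
L = sqrt(0.5910165 / 0.019)
L = 5.5773 cm

5.5773


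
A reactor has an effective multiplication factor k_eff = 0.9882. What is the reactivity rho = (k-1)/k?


rho = (k_eff - 1) / k_eff
rho = (0.9882 - 1) / 0.9882
rho = -0.011941

-0.011941


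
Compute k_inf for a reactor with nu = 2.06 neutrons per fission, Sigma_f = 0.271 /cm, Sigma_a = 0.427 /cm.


k_inf = nu * Sigma_f / Sigma_a
k_inf = 2.06 * 0.271 / 0.427
k_inf = 1.3074

1.3074


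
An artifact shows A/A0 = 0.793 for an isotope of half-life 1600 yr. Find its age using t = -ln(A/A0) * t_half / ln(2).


lambda = ln(2) / t_half = ln(2) / 1600 = 4.332170e-04 /yr
t = -ln(A/A0) / lambda
t = -ln(0.793) / 4.332170e-04
t = 535.37 yr

535.37


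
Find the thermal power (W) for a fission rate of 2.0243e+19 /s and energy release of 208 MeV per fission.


P = fission_rate * E_MeV * 1.602e-13
P = 2.0243e+19 * 208 * 1.602e-13
P = 6.7453e+08 W

6.7453e+08
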